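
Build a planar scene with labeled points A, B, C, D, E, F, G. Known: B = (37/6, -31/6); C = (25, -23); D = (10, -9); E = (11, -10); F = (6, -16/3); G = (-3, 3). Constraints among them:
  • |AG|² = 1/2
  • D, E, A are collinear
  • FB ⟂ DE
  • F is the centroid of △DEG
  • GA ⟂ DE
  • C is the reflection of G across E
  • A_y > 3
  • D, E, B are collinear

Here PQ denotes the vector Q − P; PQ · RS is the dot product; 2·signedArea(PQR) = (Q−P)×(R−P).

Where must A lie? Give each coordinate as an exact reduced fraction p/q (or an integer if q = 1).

A = (-5/2, 7/2)

1. A_x = -5/2  [D, E, A are collinear ∩ GA ⟂ DE]
2. A_y = 7/2  [D, E, A are collinear ∩ GA ⟂ DE]
   → A = (-5/2, 7/2)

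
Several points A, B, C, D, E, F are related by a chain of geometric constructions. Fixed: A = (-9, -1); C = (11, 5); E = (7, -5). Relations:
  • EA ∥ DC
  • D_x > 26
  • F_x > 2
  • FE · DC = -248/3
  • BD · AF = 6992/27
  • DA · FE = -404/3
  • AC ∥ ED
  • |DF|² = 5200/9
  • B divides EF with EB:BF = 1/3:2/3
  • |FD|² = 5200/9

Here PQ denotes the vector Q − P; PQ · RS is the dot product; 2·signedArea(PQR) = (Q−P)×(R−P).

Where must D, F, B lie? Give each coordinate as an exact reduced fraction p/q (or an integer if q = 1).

1. D_x = 27  [EA ∥ DC ∩ AC ∥ ED]
2. D_y = 1  [EA ∥ DC ∩ AC ∥ ED]
   → D = (27, 1)
3. F_x = 3  [FE · DC = -248/3 ∩ DA · FE = -404/3]
4. F_y = -1/3  [FE · DC = -248/3 ∩ DA · FE = -404/3]
   → F = (3, -1/3)
5. B_x = 17/3  [B divides EF with EB:BF = 1/3:2/3]
6. B_y = -31/9  [B divides EF with EB:BF = 1/3:2/3]
   → B = (17/3, -31/9)

B = (17/3, -31/9)
D = (27, 1)
F = (3, -1/3)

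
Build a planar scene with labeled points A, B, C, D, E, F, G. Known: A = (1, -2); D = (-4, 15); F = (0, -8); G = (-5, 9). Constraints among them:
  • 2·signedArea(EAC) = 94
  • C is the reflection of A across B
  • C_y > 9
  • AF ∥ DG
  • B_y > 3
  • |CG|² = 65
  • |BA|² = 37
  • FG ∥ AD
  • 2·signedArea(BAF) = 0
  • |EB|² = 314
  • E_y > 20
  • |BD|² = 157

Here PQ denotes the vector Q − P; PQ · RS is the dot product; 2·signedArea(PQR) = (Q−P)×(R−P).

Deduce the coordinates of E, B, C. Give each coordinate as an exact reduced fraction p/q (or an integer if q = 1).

B = (2, 4)
C = (3, 10)
E = (-3, 21)

1. B_x = 2  [line 6·x + -1·y + -8 = 0 ∩ |BA|² = 37]
2. B_y = 4  [line 6·x + -1·y + -8 = 0 ∩ |BA|² = 37]
   → B = (2, 4)
3. C_x = 3  [C is the reflection of A across B]
4. C_y = 10  [C is the reflection of A across B]
   → C = (3, 10)
5. E_x = -3  [line -12·x + 2·y + -78 = 0 ∩ |EB|² = 314]
6. E_y = 21  [line -12·x + 2·y + -78 = 0 ∩ |EB|² = 314]
   → E = (-3, 21)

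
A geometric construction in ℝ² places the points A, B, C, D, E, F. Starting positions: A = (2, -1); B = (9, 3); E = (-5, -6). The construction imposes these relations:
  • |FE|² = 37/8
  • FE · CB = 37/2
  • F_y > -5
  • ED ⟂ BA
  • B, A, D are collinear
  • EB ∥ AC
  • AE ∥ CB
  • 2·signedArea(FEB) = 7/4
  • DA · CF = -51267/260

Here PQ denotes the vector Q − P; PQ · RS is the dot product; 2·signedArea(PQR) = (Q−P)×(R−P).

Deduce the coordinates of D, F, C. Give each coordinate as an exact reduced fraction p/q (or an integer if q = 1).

1. D_x = -353/65  [B, A, D are collinear ∩ ED ⟂ BA]
2. D_y = -341/65  [B, A, D are collinear ∩ ED ⟂ BA]
   → D = (-353/65, -341/65)
3. F_x = -13/4  [line -9·x + 14·y + 149/4 = 0 ∩ |FE|² = 37/8]
4. F_y = -19/4  [line -9·x + 14·y + 149/4 = 0 ∩ |FE|² = 37/8]
   → F = (-13/4, -19/4)
5. C_x = 16  [AE ∥ CB ∩ EB ∥ AC]
6. C_y = 8  [AE ∥ CB ∩ EB ∥ AC]
   → C = (16, 8)

C = (16, 8)
D = (-353/65, -341/65)
F = (-13/4, -19/4)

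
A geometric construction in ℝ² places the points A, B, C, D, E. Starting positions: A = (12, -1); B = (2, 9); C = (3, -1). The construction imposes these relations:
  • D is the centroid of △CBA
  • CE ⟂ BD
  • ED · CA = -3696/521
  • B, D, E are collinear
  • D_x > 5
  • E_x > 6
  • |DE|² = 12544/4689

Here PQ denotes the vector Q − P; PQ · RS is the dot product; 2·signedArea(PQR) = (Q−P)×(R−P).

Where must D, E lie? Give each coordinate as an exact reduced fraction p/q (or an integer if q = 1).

D = (17/3, 7/3)
E = (3363/521, 469/521)

1. D_x = 17/3  [D is the centroid of △CBA]
2. D_y = 7/3  [D is the centroid of △CBA]
   → D = (17/3, 7/3)
3. E_x = 3363/521  [B, D, E are collinear ∩ CE ⟂ BD]
4. E_y = 469/521  [B, D, E are collinear ∩ CE ⟂ BD]
   → E = (3363/521, 469/521)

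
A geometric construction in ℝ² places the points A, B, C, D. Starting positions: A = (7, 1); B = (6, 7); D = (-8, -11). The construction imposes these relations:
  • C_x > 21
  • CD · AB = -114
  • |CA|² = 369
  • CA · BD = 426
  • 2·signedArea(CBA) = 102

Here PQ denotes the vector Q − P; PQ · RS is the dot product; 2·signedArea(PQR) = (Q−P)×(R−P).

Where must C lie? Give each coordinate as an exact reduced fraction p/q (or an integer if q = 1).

1. C_x = 22  [CD · AB = -114 ∩ 2·signedArea(CBA) = 102]
2. C_y = 13  [CD · AB = -114 ∩ 2·signedArea(CBA) = 102]
   → C = (22, 13)

C = (22, 13)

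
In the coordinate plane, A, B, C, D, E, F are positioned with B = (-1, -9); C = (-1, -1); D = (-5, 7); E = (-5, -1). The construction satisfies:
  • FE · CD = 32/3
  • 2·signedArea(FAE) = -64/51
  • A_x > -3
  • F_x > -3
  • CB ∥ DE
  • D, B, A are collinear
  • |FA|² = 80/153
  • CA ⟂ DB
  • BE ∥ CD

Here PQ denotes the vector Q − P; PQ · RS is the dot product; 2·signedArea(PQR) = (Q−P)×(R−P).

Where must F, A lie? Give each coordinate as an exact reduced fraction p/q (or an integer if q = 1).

A = (-49/17, -25/17)
F = (-7/3, -1)

1. A_x = -49/17  [D, B, A are collinear ∩ CA ⟂ DB]
2. A_y = -25/17  [D, B, A are collinear ∩ CA ⟂ DB]
   → A = (-49/17, -25/17)
3. F_x = -7/3  [FE · CD = 32/3 ∩ 2·signedArea(FAE) = -64/51]
4. F_y = -1  [FE · CD = 32/3 ∩ 2·signedArea(FAE) = -64/51]
   → F = (-7/3, -1)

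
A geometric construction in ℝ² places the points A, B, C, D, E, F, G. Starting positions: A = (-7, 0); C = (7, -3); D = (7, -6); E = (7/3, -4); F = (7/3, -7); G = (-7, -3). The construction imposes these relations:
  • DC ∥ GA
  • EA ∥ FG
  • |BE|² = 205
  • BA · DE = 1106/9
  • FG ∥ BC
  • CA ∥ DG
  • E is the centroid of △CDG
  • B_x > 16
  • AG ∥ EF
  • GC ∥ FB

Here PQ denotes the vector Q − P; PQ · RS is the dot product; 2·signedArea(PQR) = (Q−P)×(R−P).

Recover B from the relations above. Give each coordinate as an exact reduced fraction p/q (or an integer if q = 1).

1. B_x = 49/3  [FG ∥ BC ∩ GC ∥ FB]
2. B_y = -7  [FG ∥ BC ∩ GC ∥ FB]
   → B = (49/3, -7)

B = (49/3, -7)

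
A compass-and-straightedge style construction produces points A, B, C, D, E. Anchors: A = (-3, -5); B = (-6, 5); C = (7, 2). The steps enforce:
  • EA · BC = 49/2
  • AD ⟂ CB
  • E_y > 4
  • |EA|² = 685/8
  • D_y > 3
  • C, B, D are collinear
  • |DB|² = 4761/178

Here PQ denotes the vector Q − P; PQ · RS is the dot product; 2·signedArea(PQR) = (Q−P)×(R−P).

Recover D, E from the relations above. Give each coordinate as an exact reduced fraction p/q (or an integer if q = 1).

1. D_x = -171/178  [C, B, D are collinear ∩ AD ⟂ CB]
2. D_y = 683/178  [C, B, D are collinear ∩ AD ⟂ CB]
   → D = (-171/178, 683/178)
3. E_x = -11/4  [line -13·x + 3·y + -97/2 = 0 ∩ |EA|² = 685/8]
4. E_y = 17/4  [line -13·x + 3·y + -97/2 = 0 ∩ |EA|² = 685/8]
   → E = (-11/4, 17/4)

D = (-171/178, 683/178)
E = (-11/4, 17/4)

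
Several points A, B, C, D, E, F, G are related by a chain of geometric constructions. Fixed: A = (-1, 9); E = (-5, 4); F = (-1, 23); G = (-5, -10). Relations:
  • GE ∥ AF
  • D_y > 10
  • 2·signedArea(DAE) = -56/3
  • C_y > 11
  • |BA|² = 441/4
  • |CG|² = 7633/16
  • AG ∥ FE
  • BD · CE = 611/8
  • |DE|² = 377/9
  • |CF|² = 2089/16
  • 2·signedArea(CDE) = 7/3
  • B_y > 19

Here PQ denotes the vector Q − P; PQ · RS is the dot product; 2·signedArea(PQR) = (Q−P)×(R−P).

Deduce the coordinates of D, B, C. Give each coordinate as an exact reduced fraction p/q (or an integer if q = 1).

1. D_x = -11/3  [line 5·x + -4·y + 179/3 = 0 ∩ |DE|² = 377/9]
2. D_y = 31/3  [line 5·x + -4·y + 179/3 = 0 ∩ |DE|² = 377/9]
   → D = (-11/3, 31/3)
3. C_x = -3  [line 19/3·x + -4/3·y + 104/3 = 0 ∩ |CG|² = 7633/16]
4. C_y = 47/4  [line 19/3·x + -4/3·y + 104/3 = 0 ∩ |CG|² = 7633/16]
   → C = (-3, 47/4)
5. B_x = -1  [line 2·x + 31/4·y + -1193/8 = 0 ∩ |BA|² = 441/4]
6. B_y = 39/2  [line 2·x + 31/4·y + -1193/8 = 0 ∩ |BA|² = 441/4]
   → B = (-1, 39/2)

B = (-1, 39/2)
C = (-3, 47/4)
D = (-11/3, 31/3)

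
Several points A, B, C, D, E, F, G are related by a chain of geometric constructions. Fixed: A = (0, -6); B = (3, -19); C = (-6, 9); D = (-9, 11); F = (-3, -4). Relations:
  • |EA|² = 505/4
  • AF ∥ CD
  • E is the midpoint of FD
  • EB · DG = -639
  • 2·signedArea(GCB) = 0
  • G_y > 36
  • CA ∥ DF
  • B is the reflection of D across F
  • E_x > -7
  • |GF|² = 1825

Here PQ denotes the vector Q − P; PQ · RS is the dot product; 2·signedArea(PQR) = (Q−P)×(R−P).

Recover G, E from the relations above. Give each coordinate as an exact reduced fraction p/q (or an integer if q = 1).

E = (-6, 7/2)
G = (-15, 37)

1. G_x = -15  [line 28·x + 9·y + 87 = 0 ∩ |GF|² = 1825]
2. G_y = 37  [line 28·x + 9·y + 87 = 0 ∩ |GF|² = 1825]
   → G = (-15, 37)
3. E_x = -6  [E is the midpoint of FD]
4. E_y = 7/2  [E is the midpoint of FD]
   → E = (-6, 7/2)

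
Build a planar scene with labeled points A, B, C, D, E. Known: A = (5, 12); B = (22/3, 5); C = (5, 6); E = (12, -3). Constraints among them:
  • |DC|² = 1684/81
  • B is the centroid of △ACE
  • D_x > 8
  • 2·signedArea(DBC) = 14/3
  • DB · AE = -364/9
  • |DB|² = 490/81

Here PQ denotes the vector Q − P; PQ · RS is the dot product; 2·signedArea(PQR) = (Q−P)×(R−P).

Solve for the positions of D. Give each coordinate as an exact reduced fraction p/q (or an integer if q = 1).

1. D_x = 73/9  [2·signedArea(DBC) = 14/3 ∩ DB · AE = -364/9]
2. D_y = 8/3  [2·signedArea(DBC) = 14/3 ∩ DB · AE = -364/9]
   → D = (73/9, 8/3)

D = (73/9, 8/3)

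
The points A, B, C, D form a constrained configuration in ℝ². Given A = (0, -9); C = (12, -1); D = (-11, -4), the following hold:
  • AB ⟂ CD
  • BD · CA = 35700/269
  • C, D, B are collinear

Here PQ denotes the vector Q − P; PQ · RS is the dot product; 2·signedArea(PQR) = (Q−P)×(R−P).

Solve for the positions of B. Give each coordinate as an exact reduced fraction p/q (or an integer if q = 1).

B = (-222/269, -719/269)

1. B_x = -222/269  [C, D, B are collinear ∩ AB ⟂ CD]
2. B_y = -719/269  [C, D, B are collinear ∩ AB ⟂ CD]
   → B = (-222/269, -719/269)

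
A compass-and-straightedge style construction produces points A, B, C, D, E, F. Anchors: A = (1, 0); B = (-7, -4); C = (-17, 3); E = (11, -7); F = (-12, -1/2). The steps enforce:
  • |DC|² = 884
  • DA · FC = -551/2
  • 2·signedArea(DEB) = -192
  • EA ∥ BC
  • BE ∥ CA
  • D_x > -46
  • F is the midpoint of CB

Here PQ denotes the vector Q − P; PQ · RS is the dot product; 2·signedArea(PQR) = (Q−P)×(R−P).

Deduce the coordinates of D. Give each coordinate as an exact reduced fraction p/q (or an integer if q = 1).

D = (-45, 13)

1. D_x = -45  [2·signedArea(DEB) = -192 ∩ DA · FC = -551/2]
2. D_y = 13  [2·signedArea(DEB) = -192 ∩ DA · FC = -551/2]
   → D = (-45, 13)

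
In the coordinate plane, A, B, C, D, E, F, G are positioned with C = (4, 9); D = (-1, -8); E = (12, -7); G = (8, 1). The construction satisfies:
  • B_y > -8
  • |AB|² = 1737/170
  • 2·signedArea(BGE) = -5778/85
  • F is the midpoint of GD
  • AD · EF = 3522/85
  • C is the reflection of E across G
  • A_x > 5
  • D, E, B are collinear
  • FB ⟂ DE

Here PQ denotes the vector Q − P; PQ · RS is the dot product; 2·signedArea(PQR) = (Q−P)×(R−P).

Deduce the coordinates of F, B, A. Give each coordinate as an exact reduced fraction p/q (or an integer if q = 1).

A = (443/85, -404/85)
B = (649/170, -1297/170)
F = (7/2, -7/2)

1. F_x = 7/2  [F is the midpoint of GD]
2. F_y = -7/2  [F is the midpoint of GD]
   → F = (7/2, -7/2)
3. B_x = 649/170  [D, E, B are collinear ∩ FB ⟂ DE]
4. B_y = -1297/170  [D, E, B are collinear ∩ FB ⟂ DE]
   → B = (649/170, -1297/170)
5. A_x = 443/85  [line 17/2·x + -7/2·y + -10359/170 = 0 ∩ |AB|² = 1737/170]
6. A_y = -404/85  [line 17/2·x + -7/2·y + -10359/170 = 0 ∩ |AB|² = 1737/170]
   → A = (443/85, -404/85)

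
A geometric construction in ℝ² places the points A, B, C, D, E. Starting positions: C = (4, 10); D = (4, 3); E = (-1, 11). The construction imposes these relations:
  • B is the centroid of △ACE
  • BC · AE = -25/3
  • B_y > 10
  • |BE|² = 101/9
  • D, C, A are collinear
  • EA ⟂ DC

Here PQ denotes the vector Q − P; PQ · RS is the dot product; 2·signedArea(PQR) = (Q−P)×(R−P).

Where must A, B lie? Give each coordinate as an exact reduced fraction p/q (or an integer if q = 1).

A = (4, 11)
B = (7/3, 32/3)

1. A_x = 4  [D, C, A are collinear ∩ EA ⟂ DC]
2. A_y = 11  [D, C, A are collinear ∩ EA ⟂ DC]
   → A = (4, 11)
3. B_x = 7/3  [B is the centroid of △ACE]
4. B_y = 32/3  [B is the centroid of △ACE]
   → B = (7/3, 32/3)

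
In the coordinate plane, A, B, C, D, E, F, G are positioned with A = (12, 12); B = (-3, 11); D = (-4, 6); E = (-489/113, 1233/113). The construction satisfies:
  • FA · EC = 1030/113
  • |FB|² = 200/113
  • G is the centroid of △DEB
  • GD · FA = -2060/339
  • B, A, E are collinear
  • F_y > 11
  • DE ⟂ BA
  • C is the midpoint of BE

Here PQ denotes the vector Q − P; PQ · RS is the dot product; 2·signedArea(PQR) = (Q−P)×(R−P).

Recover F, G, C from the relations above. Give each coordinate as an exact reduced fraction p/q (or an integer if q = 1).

1. G_x = -1280/339  [G is the centroid of △DEB]
2. G_y = 3154/339  [G is the centroid of △DEB]
   → G = (-1280/339, 3154/339)
3. C_x = -414/113  [C is the midpoint of BE]
4. C_y = 1238/113  [C is the midpoint of BE]
   → C = (-414/113, 1238/113)
5. F_x = -189/113  [FA · EC = 1030/113 ∩ GD · FA = -2060/339]
6. F_y = 1253/113  [FA · EC = 1030/113 ∩ GD · FA = -2060/339]
   → F = (-189/113, 1253/113)

C = (-414/113, 1238/113)
F = (-189/113, 1253/113)
G = (-1280/339, 3154/339)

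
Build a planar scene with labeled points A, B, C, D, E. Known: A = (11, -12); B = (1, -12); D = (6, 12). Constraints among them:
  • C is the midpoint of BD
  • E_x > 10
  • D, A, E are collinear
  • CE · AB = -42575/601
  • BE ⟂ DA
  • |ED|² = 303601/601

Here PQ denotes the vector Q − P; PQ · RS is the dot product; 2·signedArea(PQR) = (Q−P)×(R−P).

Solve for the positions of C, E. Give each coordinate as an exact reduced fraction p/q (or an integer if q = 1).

1. C_x = 7/2  [C is the midpoint of BD]
2. C_y = 0  [C is the midpoint of BD]
   → C = (7/2, 0)
3. E_x = 6361/601  [D, A, E are collinear ∩ BE ⟂ DA]
4. E_y = -6012/601  [D, A, E are collinear ∩ BE ⟂ DA]
   → E = (6361/601, -6012/601)

C = (7/2, 0)
E = (6361/601, -6012/601)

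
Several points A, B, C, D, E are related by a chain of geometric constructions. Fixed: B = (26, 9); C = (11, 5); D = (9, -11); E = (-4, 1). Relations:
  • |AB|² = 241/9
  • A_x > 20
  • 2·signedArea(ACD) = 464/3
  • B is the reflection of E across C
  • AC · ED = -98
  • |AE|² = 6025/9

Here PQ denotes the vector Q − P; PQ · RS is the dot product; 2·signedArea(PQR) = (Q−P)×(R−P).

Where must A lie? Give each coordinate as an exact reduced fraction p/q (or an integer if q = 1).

1. A_x = 21  [2·signedArea(ACD) = 464/3 ∩ AC · ED = -98]
2. A_y = 23/3  [2·signedArea(ACD) = 464/3 ∩ AC · ED = -98]
   → A = (21, 23/3)

A = (21, 23/3)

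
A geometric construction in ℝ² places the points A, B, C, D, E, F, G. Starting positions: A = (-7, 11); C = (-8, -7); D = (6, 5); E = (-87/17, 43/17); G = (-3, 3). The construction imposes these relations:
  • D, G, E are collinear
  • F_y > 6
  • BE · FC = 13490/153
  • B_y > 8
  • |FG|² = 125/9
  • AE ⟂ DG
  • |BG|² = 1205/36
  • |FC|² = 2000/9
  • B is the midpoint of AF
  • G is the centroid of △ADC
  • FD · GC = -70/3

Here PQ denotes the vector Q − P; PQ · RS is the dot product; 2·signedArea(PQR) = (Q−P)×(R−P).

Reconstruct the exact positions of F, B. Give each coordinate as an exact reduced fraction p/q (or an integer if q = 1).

1. F_x = -4/3  [line 5·x + 10·y + -170/3 = 0 ∩ |FG|² = 125/9]
2. F_y = 19/3  [line 5·x + 10·y + -170/3 = 0 ∩ |FG|² = 125/9]
   → F = (-4/3, 19/3)
3. B_x = -25/6  [B is the midpoint of AF]
4. B_y = 26/3  [B is the midpoint of AF]
   → B = (-25/6, 26/3)

B = (-25/6, 26/3)
F = (-4/3, 19/3)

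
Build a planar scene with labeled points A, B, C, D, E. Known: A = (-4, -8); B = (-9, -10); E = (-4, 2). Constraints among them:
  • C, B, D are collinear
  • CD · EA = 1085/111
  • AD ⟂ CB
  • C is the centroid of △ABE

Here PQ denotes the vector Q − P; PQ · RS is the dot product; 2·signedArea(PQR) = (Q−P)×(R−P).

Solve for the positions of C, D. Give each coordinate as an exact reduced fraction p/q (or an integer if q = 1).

1. C_x = -17/3  [C is the centroid of △ABE]
2. C_y = -16/3  [C is the centroid of △ABE]
   → C = (-17/3, -16/3)
3. D_x = -471/74  [C, B, D are collinear ∩ AD ⟂ CB]
4. D_y = -467/74  [C, B, D are collinear ∩ AD ⟂ CB]
   → D = (-471/74, -467/74)

C = (-17/3, -16/3)
D = (-471/74, -467/74)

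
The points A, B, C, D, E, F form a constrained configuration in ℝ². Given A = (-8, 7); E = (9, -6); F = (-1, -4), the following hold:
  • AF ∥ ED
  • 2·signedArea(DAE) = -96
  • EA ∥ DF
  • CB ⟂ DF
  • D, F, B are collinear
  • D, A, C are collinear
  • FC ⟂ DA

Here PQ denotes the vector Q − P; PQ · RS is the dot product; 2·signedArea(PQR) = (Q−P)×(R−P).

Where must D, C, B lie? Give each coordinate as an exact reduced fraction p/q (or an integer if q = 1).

1. D_x = 16  [EA ∥ DF ∩ AF ∥ ED]
2. D_y = -17  [EA ∥ DF ∩ AF ∥ ED]
   → D = (16, -17)
3. C_x = 1  [D, A, C are collinear ∩ FC ⟂ DA]
4. C_y = -2  [D, A, C are collinear ∩ FC ⟂ DA]
   → C = (1, -2)
5. B_x = -161/229  [D, F, B are collinear ∩ CB ⟂ DF]
6. B_y = -968/229  [D, F, B are collinear ∩ CB ⟂ DF]
   → B = (-161/229, -968/229)

B = (-161/229, -968/229)
C = (1, -2)
D = (16, -17)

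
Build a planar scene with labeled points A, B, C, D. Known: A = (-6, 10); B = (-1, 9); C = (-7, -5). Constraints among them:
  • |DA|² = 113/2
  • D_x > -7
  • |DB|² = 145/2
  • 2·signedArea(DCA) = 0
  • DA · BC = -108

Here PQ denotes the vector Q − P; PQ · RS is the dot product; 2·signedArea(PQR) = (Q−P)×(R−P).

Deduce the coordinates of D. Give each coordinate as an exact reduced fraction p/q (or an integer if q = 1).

D = (-13/2, 5/2)

1. D_x = -13/2  [2·signedArea(DCA) = 0 ∩ DA · BC = -108]
2. D_y = 5/2  [2·signedArea(DCA) = 0 ∩ DA · BC = -108]
   → D = (-13/2, 5/2)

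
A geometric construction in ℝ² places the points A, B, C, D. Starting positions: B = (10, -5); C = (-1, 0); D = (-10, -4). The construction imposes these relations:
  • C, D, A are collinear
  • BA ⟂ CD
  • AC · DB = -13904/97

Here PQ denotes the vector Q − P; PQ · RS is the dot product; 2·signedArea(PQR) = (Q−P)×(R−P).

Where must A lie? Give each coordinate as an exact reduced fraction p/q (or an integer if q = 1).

1. A_x = 614/97  [C, D, A are collinear ∩ BA ⟂ CD]
2. A_y = 316/97  [C, D, A are collinear ∩ BA ⟂ CD]
   → A = (614/97, 316/97)

A = (614/97, 316/97)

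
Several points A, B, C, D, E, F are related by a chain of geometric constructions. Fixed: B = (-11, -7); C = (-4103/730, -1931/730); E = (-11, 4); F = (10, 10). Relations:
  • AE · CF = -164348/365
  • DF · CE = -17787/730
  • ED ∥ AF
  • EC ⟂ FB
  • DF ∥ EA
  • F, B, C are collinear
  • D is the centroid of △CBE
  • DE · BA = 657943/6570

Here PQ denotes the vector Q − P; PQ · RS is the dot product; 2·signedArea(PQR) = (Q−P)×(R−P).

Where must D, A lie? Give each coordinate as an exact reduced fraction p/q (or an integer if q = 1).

A = (5991/730, 34781/2190)
D = (-6721/730, -4121/2190)

1. D_x = -6721/730  [D is the centroid of △CBE]
2. D_y = -4121/2190  [D is the centroid of △CBE]
   → D = (-6721/730, -4121/2190)
3. A_x = 5991/730  [ED ∥ AF ∩ DF ∥ EA]
4. A_y = 34781/2190  [ED ∥ AF ∩ DF ∥ EA]
   → A = (5991/730, 34781/2190)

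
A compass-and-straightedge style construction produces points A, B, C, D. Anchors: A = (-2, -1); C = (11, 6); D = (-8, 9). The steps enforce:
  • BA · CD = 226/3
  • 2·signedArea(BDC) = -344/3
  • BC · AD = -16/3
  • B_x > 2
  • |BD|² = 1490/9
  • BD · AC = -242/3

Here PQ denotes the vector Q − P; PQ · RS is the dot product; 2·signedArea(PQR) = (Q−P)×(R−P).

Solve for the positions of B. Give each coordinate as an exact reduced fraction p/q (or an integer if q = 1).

1. B_x = 7/3  [BA · CD = 226/3 ∩ BD · AC = -242/3]
2. B_y = 4/3  [BA · CD = 226/3 ∩ BD · AC = -242/3]
   → B = (7/3, 4/3)

B = (7/3, 4/3)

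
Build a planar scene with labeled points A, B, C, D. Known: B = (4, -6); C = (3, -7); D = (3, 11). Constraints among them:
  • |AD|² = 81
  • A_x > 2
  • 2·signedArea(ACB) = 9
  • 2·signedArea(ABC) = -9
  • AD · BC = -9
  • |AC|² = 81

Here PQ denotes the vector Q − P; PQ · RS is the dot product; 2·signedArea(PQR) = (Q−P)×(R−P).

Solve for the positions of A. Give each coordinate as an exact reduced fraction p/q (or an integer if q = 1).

1. A_x = 3  [AD · BC = -9 ∩ 2·signedArea(ACB) = 9]
2. A_y = 2  [AD · BC = -9 ∩ 2·signedArea(ACB) = 9]
   → A = (3, 2)

A = (3, 2)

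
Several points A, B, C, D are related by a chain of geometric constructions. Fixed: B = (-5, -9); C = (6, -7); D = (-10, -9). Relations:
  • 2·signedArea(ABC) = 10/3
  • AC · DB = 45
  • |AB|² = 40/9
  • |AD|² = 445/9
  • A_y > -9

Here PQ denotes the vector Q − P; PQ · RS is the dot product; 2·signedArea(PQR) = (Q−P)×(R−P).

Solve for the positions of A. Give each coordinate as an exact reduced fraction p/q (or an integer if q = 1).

1. A_x = -3  [AC · DB = 45 ∩ 2·signedArea(ABC) = 10/3]
2. A_y = -25/3  [AC · DB = 45 ∩ 2·signedArea(ABC) = 10/3]
   → A = (-3, -25/3)

A = (-3, -25/3)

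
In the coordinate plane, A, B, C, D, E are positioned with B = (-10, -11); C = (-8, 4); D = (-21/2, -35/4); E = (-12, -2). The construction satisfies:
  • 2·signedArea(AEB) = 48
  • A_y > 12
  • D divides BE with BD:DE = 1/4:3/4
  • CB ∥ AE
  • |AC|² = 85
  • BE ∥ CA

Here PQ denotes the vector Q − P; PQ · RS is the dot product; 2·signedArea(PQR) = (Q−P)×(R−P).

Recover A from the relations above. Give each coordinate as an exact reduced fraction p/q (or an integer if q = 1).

A = (-10, 13)

1. A_x = -10  [CB ∥ AE ∩ BE ∥ CA]
2. A_y = 13  [CB ∥ AE ∩ BE ∥ CA]
   → A = (-10, 13)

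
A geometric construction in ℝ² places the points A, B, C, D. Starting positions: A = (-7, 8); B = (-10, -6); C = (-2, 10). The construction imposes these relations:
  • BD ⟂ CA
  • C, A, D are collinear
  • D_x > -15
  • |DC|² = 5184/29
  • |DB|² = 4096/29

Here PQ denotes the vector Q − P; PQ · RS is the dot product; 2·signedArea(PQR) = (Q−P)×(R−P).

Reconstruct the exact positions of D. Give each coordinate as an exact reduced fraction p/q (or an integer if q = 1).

1. D_x = -418/29  [C, A, D are collinear ∩ BD ⟂ CA]
2. D_y = 146/29  [C, A, D are collinear ∩ BD ⟂ CA]
   → D = (-418/29, 146/29)

D = (-418/29, 146/29)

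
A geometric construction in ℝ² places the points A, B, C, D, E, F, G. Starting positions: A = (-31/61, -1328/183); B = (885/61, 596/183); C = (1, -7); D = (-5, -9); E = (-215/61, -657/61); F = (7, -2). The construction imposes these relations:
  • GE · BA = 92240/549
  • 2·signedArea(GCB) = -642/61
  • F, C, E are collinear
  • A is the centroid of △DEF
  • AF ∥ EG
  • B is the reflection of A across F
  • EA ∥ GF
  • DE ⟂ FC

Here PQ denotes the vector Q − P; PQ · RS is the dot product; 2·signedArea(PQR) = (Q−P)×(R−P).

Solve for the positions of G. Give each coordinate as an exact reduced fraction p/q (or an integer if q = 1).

G = (243/61, -1009/183)

1. G_x = 243/61  [EA ∥ GF ∩ AF ∥ EG]
2. G_y = -1009/183  [EA ∥ GF ∩ AF ∥ EG]
   → G = (243/61, -1009/183)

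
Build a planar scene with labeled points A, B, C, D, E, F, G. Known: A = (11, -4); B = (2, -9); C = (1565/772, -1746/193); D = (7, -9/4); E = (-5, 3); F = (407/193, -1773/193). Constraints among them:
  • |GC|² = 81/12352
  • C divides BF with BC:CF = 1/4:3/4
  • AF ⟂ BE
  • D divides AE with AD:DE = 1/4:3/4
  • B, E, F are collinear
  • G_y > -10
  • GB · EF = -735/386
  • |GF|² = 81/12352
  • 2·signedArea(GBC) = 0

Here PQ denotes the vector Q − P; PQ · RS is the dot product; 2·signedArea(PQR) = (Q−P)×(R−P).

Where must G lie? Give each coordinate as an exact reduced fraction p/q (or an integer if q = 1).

1. G_x = 3193/1544  [2·signedArea(GBC) = 0 ∩ GB · EF = -735/386]
2. G_y = -3519/386  [2·signedArea(GBC) = 0 ∩ GB · EF = -735/386]
   → G = (3193/1544, -3519/386)

G = (3193/1544, -3519/386)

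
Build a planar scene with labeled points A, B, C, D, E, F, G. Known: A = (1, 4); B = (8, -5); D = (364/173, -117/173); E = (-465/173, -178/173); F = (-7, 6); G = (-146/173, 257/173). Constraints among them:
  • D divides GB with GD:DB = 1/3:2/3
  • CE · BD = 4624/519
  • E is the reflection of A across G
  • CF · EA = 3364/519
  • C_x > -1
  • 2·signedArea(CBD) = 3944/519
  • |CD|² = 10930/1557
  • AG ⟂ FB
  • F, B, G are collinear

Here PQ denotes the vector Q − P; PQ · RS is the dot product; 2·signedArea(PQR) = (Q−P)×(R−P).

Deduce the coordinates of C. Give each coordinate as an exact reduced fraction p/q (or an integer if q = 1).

C = (-247/519, -38/519)

1. C_x = -247/519  [CE · BD = 4624/519 ∩ 2·signedArea(CBD) = 3944/519]
2. C_y = -38/519  [CE · BD = 4624/519 ∩ 2·signedArea(CBD) = 3944/519]
   → C = (-247/519, -38/519)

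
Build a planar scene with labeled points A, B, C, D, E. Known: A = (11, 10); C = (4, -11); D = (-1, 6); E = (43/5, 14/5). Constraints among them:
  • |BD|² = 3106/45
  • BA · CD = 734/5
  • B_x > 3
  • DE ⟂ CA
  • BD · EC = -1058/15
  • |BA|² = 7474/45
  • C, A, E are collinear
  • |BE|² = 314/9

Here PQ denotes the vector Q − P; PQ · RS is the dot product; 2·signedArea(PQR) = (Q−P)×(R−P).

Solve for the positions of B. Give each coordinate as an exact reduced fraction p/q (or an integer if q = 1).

B = (58/15, -11/15)

1. B_x = 58/15  [BA · CD = 734/5 ∩ BD · EC = -1058/15]
2. B_y = -11/15  [BA · CD = 734/5 ∩ BD · EC = -1058/15]
   → B = (58/15, -11/15)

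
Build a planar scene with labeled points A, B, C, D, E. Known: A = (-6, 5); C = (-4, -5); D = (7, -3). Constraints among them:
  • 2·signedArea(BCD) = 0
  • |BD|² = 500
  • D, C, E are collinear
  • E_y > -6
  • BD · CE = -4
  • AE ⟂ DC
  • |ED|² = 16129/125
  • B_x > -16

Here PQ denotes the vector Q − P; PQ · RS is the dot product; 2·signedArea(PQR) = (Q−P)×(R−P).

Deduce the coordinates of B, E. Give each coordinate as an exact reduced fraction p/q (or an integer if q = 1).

1. E_x = -522/125  [D, C, E are collinear ∩ AE ⟂ DC]
2. E_y = -629/125  [D, C, E are collinear ∩ AE ⟂ DC]
   → E = (-522/125, -629/125)
3. B_x = -15  [2·signedArea(BCD) = 0 ∩ BD · CE = -4]
4. B_y = -7  [2·signedArea(BCD) = 0 ∩ BD · CE = -4]
   → B = (-15, -7)

B = (-15, -7)
E = (-522/125, -629/125)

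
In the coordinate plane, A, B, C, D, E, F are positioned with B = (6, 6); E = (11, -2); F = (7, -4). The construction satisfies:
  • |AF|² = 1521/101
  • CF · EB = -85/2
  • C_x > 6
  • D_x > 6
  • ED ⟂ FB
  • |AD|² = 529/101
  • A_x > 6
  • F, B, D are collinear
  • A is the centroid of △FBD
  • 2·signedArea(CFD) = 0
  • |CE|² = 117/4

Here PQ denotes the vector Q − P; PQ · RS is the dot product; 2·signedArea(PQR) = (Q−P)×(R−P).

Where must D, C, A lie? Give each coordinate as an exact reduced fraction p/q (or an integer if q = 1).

1. D_x = 691/101  [F, B, D are collinear ∩ ED ⟂ FB]
2. D_y = -244/101  [F, B, D are collinear ∩ ED ⟂ FB]
   → D = (691/101, -244/101)
3. C_x = 13/2  [2·signedArea(CFD) = 0 ∩ CF · EB = -85/2]
4. C_y = 1  [2·signedArea(CFD) = 0 ∩ CF · EB = -85/2]
   → C = (13/2, 1)
5. A_x = 668/101  [A is the centroid of △FBD]
6. A_y = -14/101  [A is the centroid of △FBD]
   → A = (668/101, -14/101)

A = (668/101, -14/101)
C = (13/2, 1)
D = (691/101, -244/101)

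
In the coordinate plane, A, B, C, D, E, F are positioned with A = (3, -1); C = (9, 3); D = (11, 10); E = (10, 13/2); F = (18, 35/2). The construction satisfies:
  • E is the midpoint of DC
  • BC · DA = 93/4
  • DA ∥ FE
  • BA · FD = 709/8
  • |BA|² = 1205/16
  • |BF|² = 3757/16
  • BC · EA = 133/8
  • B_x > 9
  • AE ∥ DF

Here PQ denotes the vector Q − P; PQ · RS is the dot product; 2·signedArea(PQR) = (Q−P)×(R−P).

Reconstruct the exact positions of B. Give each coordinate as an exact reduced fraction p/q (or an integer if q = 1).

B = (19/2, 19/4)

1. B_x = 19/2  [BA · FD = 709/8 ∩ BC · DA = 93/4]
2. B_y = 19/4  [BA · FD = 709/8 ∩ BC · DA = 93/4]
   → B = (19/2, 19/4)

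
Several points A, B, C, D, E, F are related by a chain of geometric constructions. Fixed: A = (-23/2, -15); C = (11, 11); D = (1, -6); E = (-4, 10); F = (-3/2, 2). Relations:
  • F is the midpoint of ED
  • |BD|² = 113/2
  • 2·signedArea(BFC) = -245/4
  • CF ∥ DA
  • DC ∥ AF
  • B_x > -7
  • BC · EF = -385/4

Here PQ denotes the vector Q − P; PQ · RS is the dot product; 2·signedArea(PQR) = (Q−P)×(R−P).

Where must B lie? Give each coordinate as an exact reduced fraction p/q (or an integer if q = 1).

1. B_x = -13/2  [2·signedArea(BFC) = -245/4 ∩ BC · EF = -385/4]
2. B_y = -13/2  [2·signedArea(BFC) = -245/4 ∩ BC · EF = -385/4]
   → B = (-13/2, -13/2)

B = (-13/2, -13/2)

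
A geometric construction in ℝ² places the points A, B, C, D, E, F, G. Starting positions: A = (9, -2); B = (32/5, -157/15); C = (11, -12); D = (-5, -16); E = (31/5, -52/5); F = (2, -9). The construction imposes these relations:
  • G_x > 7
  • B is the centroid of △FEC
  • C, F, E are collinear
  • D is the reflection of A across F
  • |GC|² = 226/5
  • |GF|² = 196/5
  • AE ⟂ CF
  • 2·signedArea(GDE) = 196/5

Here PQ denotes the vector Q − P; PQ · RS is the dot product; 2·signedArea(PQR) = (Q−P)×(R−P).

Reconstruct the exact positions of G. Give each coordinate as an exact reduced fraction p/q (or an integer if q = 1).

G = (38/5, -31/5)

1. G_x = 38/5  [line -28/5·x + 56/5·y + 112 = 0 ∩ |GF|² = 196/5]
2. G_y = -31/5  [line -28/5·x + 56/5·y + 112 = 0 ∩ |GF|² = 196/5]
   → G = (38/5, -31/5)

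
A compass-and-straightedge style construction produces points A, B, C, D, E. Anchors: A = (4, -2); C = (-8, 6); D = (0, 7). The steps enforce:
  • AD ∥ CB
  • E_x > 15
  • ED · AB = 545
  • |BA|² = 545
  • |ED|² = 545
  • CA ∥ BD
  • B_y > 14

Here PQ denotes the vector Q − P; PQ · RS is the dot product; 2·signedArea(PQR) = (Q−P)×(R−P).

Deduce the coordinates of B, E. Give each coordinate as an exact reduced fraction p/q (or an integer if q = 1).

1. B_x = -12  [CA ∥ BD ∩ AD ∥ CB]
2. B_y = 15  [CA ∥ BD ∩ AD ∥ CB]
   → B = (-12, 15)
3. E_x = 16  [line 16·x + -17·y + -426 = 0 ∩ |ED|² = 545]
4. E_y = -10  [line 16·x + -17·y + -426 = 0 ∩ |ED|² = 545]
   → E = (16, -10)

B = (-12, 15)
E = (16, -10)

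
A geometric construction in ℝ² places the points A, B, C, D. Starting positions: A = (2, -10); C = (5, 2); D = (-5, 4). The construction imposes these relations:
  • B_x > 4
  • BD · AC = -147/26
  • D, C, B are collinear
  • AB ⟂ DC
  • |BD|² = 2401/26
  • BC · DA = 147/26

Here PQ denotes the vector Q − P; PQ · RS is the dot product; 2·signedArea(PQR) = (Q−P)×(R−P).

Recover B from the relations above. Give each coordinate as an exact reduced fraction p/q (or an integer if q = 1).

1. B_x = 115/26  [D, C, B are collinear ∩ AB ⟂ DC]
2. B_y = 55/26  [D, C, B are collinear ∩ AB ⟂ DC]
   → B = (115/26, 55/26)

B = (115/26, 55/26)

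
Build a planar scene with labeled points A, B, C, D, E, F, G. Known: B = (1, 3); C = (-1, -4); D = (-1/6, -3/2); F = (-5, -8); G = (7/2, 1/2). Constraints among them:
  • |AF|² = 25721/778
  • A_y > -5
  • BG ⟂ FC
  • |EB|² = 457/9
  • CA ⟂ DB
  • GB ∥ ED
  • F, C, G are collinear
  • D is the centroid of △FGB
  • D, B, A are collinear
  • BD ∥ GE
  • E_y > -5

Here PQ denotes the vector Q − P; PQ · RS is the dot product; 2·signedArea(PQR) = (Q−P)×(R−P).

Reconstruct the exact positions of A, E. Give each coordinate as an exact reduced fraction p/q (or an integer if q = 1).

1. A_x = -643/778  [D, B, A are collinear ∩ CA ⟂ DB]
2. A_y = -3147/778  [D, B, A are collinear ∩ CA ⟂ DB]
   → A = (-643/778, -3147/778)
3. E_x = 7/3  [GB ∥ ED ∩ BD ∥ GE]
4. E_y = -4  [GB ∥ ED ∩ BD ∥ GE]
   → E = (7/3, -4)

A = (-643/778, -3147/778)
E = (7/3, -4)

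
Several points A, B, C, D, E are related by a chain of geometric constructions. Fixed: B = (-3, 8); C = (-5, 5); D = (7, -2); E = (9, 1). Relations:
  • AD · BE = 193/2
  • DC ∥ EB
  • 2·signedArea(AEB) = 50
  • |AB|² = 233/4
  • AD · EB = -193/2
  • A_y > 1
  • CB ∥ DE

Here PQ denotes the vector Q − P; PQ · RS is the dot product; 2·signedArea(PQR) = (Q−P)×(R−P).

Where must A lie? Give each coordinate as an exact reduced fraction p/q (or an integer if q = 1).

A = (1, 3/2)

1. A_x = 1  [AD · BE = 193/2 ∩ 2·signedArea(AEB) = 50]
2. A_y = 3/2  [AD · BE = 193/2 ∩ 2·signedArea(AEB) = 50]
   → A = (1, 3/2)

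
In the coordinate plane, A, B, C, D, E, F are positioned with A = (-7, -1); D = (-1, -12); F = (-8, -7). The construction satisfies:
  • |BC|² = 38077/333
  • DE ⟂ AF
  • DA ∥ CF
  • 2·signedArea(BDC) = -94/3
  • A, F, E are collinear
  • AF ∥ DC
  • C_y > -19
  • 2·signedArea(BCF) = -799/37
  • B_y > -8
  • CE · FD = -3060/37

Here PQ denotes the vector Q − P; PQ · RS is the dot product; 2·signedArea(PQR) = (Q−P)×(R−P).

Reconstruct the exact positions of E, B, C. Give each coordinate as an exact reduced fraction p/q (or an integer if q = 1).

B = (-205/37, -878/111)
C = (-2, -18)
E = (-319/37, -397/37)

1. E_x = -319/37  [A, F, E are collinear ∩ DE ⟂ AF]
2. E_y = -397/37  [A, F, E are collinear ∩ DE ⟂ AF]
   → E = (-319/37, -397/37)
3. C_x = -2  [DA ∥ CF ∩ AF ∥ DC]
4. C_y = -18  [DA ∥ CF ∩ AF ∥ DC]
   → C = (-2, -18)
5. B_x = -205/37  [2·signedArea(BDC) = -94/3 ∩ 2·signedArea(BCF) = -799/37]
6. B_y = -878/111  [2·signedArea(BDC) = -94/3 ∩ 2·signedArea(BCF) = -799/37]
   → B = (-205/37, -878/111)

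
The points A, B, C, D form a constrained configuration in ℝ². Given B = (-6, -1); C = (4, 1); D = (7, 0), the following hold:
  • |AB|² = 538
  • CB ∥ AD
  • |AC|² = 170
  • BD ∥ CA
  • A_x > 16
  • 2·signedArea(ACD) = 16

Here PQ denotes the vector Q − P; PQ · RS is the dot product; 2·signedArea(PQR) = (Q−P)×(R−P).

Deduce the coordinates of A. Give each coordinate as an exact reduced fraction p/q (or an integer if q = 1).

A = (17, 2)

1. A_x = 17  [CB ∥ AD ∩ BD ∥ CA]
2. A_y = 2  [CB ∥ AD ∩ BD ∥ CA]
   → A = (17, 2)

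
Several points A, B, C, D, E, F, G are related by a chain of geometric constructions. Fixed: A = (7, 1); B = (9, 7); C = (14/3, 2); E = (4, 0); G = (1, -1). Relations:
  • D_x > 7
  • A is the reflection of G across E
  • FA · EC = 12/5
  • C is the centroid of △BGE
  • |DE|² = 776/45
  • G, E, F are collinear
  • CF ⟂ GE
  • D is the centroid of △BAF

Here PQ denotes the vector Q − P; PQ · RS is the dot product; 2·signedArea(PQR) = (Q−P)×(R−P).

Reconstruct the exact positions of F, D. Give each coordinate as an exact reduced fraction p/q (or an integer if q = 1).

D = (106/15, 14/5)
F = (26/5, 2/5)

1. F_x = 26/5  [G, E, F are collinear ∩ CF ⟂ GE]
2. F_y = 2/5  [G, E, F are collinear ∩ CF ⟂ GE]
   → F = (26/5, 2/5)
3. D_x = 106/15  [D is the centroid of △BAF]
4. D_y = 14/5  [D is the centroid of △BAF]
   → D = (106/15, 14/5)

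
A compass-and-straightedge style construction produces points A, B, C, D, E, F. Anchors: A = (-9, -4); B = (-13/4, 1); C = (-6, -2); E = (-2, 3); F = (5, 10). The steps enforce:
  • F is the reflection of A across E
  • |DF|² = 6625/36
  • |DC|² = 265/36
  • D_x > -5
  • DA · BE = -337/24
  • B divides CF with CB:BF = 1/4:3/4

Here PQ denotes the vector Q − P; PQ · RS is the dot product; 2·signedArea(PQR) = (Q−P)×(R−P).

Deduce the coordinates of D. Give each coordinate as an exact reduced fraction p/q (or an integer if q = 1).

1. D_x = -25/6  [line -5/4·x + -2·y + -125/24 = 0 ∩ |DC|² = 265/36]
2. D_y = 0  [line -5/4·x + -2·y + -125/24 = 0 ∩ |DC|² = 265/36]
   → D = (-25/6, 0)

D = (-25/6, 0)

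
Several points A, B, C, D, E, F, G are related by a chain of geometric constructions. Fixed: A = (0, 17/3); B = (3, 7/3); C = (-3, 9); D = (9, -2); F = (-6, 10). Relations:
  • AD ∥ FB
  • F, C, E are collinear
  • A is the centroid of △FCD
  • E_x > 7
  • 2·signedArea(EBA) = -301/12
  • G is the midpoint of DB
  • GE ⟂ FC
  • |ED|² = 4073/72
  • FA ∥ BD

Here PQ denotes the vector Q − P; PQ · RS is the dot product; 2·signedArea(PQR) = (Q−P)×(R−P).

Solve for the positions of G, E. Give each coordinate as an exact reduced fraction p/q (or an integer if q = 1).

1. G_x = 6  [G is the midpoint of DB]
2. G_y = 1/6  [G is the midpoint of DB]
   → G = (6, 1/6)
3. E_x = 31/4  [F, C, E are collinear ∩ GE ⟂ FC]
4. E_y = 65/12  [F, C, E are collinear ∩ GE ⟂ FC]
   → E = (31/4, 65/12)

E = (31/4, 65/12)
G = (6, 1/6)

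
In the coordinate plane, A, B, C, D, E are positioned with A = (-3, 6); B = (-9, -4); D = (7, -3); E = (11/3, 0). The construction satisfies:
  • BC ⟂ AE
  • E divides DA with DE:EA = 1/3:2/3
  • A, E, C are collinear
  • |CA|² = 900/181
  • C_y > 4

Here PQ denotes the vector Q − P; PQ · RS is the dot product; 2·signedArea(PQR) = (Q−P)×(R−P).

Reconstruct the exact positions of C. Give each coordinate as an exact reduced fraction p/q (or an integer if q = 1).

1. C_x = -243/181  [A, E, C are collinear ∩ BC ⟂ AE]
2. C_y = 816/181  [A, E, C are collinear ∩ BC ⟂ AE]
   → C = (-243/181, 816/181)

C = (-243/181, 816/181)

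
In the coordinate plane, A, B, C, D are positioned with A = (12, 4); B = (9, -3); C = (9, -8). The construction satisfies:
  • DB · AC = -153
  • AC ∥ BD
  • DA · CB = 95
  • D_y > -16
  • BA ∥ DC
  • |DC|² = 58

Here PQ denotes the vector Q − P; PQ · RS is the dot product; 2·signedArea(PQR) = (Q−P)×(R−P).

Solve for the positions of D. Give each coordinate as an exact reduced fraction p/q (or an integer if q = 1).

D = (6, -15)

1. D_x = 6  [BA ∥ DC ∩ AC ∥ BD]
2. D_y = -15  [BA ∥ DC ∩ AC ∥ BD]
   → D = (6, -15)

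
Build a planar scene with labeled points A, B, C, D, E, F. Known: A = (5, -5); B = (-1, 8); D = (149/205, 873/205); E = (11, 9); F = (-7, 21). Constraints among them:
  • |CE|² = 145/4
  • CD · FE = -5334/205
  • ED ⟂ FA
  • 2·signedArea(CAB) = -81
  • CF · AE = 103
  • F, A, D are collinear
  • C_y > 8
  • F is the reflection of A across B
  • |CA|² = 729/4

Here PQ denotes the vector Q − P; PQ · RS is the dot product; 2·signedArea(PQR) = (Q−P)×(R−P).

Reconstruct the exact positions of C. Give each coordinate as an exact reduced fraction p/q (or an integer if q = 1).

C = (5, 17/2)

1. C_x = 5  [CD · FE = -5334/205 ∩ CF · AE = 103]
2. C_y = 17/2  [CD · FE = -5334/205 ∩ CF · AE = 103]
   → C = (5, 17/2)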